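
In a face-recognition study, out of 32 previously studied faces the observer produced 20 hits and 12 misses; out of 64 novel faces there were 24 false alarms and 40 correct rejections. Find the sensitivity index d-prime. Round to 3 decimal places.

H = 20/32 = 0.6250
FA = 24/64 = 0.3750
z(H) = z(0.6250) = 0.3186
z(FA) = z(0.3750) = -0.3186
d' = z(H) − z(FA) = 0.3186 − (-0.3186) = 0.6372

d-prime = 0.637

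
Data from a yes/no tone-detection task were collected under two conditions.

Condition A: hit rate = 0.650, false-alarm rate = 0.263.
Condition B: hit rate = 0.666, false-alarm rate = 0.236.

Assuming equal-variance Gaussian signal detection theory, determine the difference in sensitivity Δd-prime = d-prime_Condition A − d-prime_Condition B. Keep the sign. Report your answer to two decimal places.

Δd-prime = -0.13

Condition A: z(0.650) = 0.385, z(0.263) = -0.634, d' = 1.019
Condition B: z(0.666) = 0.429, z(0.236) = -0.719, d' = 1.148
Δd' = d'_Condition A − d'_Condition B = 1.019 − 1.148 = -0.129
Condition B has the higher sensitivity.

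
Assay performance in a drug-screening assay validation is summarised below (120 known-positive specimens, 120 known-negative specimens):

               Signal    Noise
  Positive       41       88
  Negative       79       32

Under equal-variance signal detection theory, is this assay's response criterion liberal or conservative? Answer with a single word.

liberal

z(H) = -0.408, z(FA) = 0.623
c = −½·(z(H) + z(FA)) = -0.1075
c < 0 → liberal criterion (biased toward responding “yes”).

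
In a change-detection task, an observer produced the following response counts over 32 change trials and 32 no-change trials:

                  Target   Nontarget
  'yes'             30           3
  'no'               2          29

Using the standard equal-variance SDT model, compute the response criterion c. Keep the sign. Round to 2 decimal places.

c = -0.11

H = 30/32 = 0.9375
FA = 3/32 = 0.0938
z(H) = 1.534
z(FA) = -1.318
c = −½·[z(H) + z(FA)] = −0.5 × (1.534 + (-1.318)) = -0.108
c < 0: the observer has a liberal response bias.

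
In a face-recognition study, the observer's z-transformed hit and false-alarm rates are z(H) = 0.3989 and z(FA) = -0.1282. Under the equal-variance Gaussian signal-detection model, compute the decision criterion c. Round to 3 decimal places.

c = −½·[z(H) + z(FA)] = −½·(0.3989 + (-0.1282)) = -0.13535
c < 0: the observer has a liberal response bias.

c = -0.135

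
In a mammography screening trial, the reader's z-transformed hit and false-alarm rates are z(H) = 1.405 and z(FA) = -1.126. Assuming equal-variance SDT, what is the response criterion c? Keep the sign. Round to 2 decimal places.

c = −½·[z(H) + z(FA)] = −½·(1.405 + (-1.126)) = -0.1395

c = -0.14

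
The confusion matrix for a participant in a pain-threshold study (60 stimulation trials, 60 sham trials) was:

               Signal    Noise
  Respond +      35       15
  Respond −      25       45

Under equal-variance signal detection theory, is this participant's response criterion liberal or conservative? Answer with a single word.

conservative

z(H) = 0.210, z(FA) = -0.674
c = −½·(z(H) + z(FA)) = 0.232
c > 0 → conservative criterion (biased toward responding “no”).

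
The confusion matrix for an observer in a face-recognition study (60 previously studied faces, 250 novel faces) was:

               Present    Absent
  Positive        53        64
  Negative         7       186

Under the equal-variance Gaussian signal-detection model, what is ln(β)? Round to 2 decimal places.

ln β = -0.50

H = 53/60 = 0.8833
FA = 64/250 = 0.2560
z(H) = z(0.8833) = 1.192
z(FA) = z(0.2560) = -0.656
ln β = −½·[z(H)² − z(FA)²] = −0.5 × (1.421 − 0.430) = -0.4955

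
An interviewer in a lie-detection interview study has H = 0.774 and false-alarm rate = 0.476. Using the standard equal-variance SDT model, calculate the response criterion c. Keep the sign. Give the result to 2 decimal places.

z(0.774) = 0.7521, z(0.476) = -0.0602
c = −½·[z(H) + z(FA)] = −0.5 × (0.7521 + (-0.0602)) = -0.34595
c < 0: the interviewer has a liberal response bias.

c = -0.35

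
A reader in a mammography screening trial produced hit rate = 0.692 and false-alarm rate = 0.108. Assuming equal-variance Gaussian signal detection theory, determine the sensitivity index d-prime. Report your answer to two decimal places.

z(0.692) = 0.502, z(0.108) = -1.237
d' = z(H) − z(FA) = 0.502 − (-1.237) = 1.739

d-prime = 1.74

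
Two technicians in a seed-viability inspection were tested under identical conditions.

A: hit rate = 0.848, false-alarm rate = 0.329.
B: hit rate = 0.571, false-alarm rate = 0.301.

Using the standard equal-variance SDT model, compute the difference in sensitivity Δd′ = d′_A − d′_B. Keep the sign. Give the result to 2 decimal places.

A: z(0.848) = 1.028, z(0.329) = -0.443, d' = 1.471
B: z(0.571) = 0.179, z(0.301) = -0.522, d' = 0.701
Δd' = d'_A − d'_B = 1.471 − 0.701 = 0.770
A has the higher sensitivity.

Δd′ = 0.77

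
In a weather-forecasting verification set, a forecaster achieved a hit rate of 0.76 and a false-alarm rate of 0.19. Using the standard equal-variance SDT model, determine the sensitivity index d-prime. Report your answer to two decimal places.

z(H) = 0.706
z(FA) = -0.878
d' = z(H) − z(FA) = 0.706 − (-0.878) = 1.584

d-prime = 1.58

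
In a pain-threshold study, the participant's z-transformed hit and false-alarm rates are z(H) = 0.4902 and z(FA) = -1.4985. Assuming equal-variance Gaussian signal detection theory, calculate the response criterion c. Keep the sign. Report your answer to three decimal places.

c = 0.504

c = −½·[z(H) + z(FA)] = −½·(0.4902 + (-1.4985)) = 0.50415
c > 0: the participant has a conservative response bias.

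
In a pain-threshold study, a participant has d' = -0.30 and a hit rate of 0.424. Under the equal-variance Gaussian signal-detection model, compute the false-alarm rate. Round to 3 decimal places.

false-alarm rate = 0.543

z(hit rate) = z(0.424) = -0.1917
z(FA) = z(H) − d' = -0.1917 − (-0.30) = 0.1083
false-alarm rate = Φ(0.1083) = 0.5431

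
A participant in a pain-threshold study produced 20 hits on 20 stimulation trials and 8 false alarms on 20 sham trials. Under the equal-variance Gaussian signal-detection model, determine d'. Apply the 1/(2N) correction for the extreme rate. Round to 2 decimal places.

d' = 2.21

The hit rate is 20/20 = 1, so apply the 1/(2N) correction: H → 1 − 1/(2·20) = 0.97500.
z(H) = z(0.97500) = 1.960
z(FA) = z(0.40000) = -0.253
d' = 1.960 − (-0.253) = 2.213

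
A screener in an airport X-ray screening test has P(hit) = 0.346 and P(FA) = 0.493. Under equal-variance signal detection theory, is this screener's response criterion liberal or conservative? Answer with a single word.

conservative

z(H) = -0.396, z(FA) = -0.018
c = −½·(z(H) + z(FA)) = 0.207
c > 0 → conservative criterion (biased toward responding “no”).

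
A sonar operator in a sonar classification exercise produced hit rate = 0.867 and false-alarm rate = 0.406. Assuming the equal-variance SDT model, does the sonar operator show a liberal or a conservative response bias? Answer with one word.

z(H) = 1.112, z(FA) = -0.238
c = −½·(z(H) + z(FA)) = -0.437
c < 0 → liberal criterion (biased toward responding “yes”).

liberal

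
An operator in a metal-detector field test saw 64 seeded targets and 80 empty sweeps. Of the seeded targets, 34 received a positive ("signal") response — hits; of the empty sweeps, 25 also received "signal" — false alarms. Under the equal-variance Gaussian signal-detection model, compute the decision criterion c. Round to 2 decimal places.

H = 34/64 = 0.5312
FA = 25/80 = 0.3125
Φ⁻¹(H) = Φ⁻¹(0.5312) = 0.078
Φ⁻¹(FA) = Φ⁻¹(0.3125) = -0.489
c = −½·[z(H) + z(FA)] = −0.5 × (0.078 + (-0.489)) = 0.2055

c = 0.21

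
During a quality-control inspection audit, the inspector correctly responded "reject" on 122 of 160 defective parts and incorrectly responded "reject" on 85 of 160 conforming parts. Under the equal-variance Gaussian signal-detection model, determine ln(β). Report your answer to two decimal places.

ln β = -0.25

H = 122/160 = 0.7625
FA = 85/160 = 0.5312
z(H) = z(0.7625) = 0.714
z(FA) = z(0.5312) = 0.078
ln β = −½·[z(H)² − z(FA)²] = −0.5 × (0.510 − 0.006) = -0.252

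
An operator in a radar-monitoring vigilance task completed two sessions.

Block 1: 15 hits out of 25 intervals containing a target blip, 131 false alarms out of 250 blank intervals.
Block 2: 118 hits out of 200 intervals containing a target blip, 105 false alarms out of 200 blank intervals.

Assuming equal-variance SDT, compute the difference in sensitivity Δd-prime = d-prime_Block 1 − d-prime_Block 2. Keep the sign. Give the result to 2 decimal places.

Block 1: z(0.6000) = 0.253, z(0.5240) = 0.060, d' = 0.193
Block 2: z(0.5900) = 0.228, z(0.5250) = 0.063, d' = 0.165
Δd' = d'_Block 1 − d'_Block 2 = 0.193 − 0.165 = 0.028
Block 1 has the higher sensitivity.

Δd-prime = 0.03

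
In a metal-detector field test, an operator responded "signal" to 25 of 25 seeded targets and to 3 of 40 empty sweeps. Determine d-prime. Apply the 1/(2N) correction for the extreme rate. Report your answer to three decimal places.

The hit rate is 25/25 = 1, so apply the 1/(2N) correction: H → 1 − 1/(2·25) = 0.98000.
z(H) = z(0.98000) = 2.0537
z(FA) = z(0.07500) = -1.4395
d' = 2.0537 − (-1.4395) = 3.4932

d-prime = 3.493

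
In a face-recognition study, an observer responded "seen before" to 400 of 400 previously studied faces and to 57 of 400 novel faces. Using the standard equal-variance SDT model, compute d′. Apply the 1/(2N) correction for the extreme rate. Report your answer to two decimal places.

The hit rate is 400/400 = 1, so apply the 1/(2N) correction: H → 1 − 1/(2·400) = 0.99875.
z(H) = z(0.99875) = 3.023
z(FA) = z(0.14250) = -1.069
d' = 3.023 − (-1.069) = 4.092

d′ = 4.09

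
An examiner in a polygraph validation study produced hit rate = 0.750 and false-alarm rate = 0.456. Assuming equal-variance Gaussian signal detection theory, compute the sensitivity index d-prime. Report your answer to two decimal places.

d-prime = 0.79

Φ⁻¹(0.750) = 0.6745, Φ⁻¹(0.456) = -0.1105
d' = z(H) − z(FA) = 0.6745 − (-0.1105) = 0.7850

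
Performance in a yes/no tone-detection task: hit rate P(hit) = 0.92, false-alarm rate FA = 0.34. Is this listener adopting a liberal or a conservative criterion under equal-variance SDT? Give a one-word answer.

liberal

z(H) = 1.405, z(FA) = -0.412
c = −½·(z(H) + z(FA)) = -0.4965
c < 0 → liberal criterion (biased toward responding “yes”).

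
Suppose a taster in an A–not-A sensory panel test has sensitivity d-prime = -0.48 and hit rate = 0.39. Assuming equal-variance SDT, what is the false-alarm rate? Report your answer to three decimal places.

false-alarm rate = 0.580

z(hit rate) = z(0.39) = -0.2793
z(FA) = z(H) − d' = -0.2793 − (-0.48) = 0.2007
false-alarm rate = Φ(0.2007) = 0.5795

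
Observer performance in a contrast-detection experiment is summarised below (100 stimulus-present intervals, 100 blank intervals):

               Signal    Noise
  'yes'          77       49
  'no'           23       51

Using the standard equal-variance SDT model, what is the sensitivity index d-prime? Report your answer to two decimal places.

d-prime = 0.76

H = 77/100 = 0.7700
FA = 49/100 = 0.4900
z(0.7700) = 0.7388, z(0.4900) = -0.0251
d' = z(H) − z(FA) = 0.7388 − (-0.0251) = 0.7639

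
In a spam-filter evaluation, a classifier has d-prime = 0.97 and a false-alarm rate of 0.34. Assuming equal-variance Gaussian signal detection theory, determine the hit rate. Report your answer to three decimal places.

hit rate = 0.711

z(false-alarm rate) = z(0.34) = -0.4125
z(H) = z(FA) + d' = -0.4125 + 0.97 = 0.5575
hit rate = Φ(0.5575) = 0.7114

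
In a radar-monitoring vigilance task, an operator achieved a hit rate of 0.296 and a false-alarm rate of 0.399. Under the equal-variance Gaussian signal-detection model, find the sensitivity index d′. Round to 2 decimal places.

z(H) = -0.536
z(FA) = -0.256
d' = z(H) − z(FA) = -0.536 − (-0.256) = -0.280

d′ = -0.28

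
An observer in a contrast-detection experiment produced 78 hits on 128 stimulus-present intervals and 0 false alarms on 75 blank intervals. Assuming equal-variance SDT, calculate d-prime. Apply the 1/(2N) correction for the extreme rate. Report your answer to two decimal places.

d-prime = 2.75

The false-alarm rate is 0/75 = 0, so apply the 1/(2N) correction: FA → 1/(2·75) = 0.00667.
z(H) = z(0.60938) = 0.278
z(FA) = z(0.00667) = -2.475
d' = 0.278 − (-2.475) = 2.753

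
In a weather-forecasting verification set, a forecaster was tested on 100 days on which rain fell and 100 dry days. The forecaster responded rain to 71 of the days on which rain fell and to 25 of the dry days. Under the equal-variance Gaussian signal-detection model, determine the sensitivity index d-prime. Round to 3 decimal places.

d-prime = 1.228

H = 71/100 = 0.7100
FA = 25/100 = 0.2500
Φ⁻¹(H) = Φ⁻¹(0.7100) = 0.5534
Φ⁻¹(FA) = Φ⁻¹(0.2500) = -0.6745
d' = z(H) − z(FA) = 0.5534 − (-0.6745) = 1.2279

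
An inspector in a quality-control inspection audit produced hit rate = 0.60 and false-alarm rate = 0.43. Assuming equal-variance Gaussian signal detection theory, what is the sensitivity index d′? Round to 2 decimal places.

z(H) = 0.2533
z(FA) = -0.1764
d' = z(H) − z(FA) = 0.2533 − (-0.1764) = 0.4297

d′ = 0.43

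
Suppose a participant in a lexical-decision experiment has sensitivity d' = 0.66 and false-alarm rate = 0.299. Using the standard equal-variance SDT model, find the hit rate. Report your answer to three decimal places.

z(false-alarm rate) = z(0.299) = -0.5273
z(H) = z(FA) + d' = -0.5273 + 0.66 = 0.1327
hit rate = Φ(0.1327) = 0.5528

hit rate = 0.553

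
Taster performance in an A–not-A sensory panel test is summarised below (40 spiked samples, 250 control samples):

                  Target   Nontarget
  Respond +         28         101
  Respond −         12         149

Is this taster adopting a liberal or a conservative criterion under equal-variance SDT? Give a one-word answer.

liberal

z(H) = 0.524, z(FA) = -0.243
c = −½·(z(H) + z(FA)) = -0.1405
c < 0 → liberal criterion (biased toward responding “yes”).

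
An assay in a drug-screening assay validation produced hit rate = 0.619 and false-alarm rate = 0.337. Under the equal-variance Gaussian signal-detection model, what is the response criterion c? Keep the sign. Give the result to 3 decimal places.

z(0.619) = 0.3029, z(0.337) = -0.4207
c = −½·[z(H) + z(FA)] = −0.5 × (0.3029 + (-0.4207)) = 0.0589
c > 0: the assay has a conservative response bias.

c = 0.059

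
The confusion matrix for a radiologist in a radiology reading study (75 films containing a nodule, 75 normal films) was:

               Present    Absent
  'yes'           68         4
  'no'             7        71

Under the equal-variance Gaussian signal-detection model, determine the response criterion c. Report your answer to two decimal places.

H = 68/75 = 0.9067
FA = 4/75 = 0.0533
z(H) = 1.3207
z(FA) = -1.6137
c = −½·[z(H) + z(FA)] = −0.5 × (1.3207 + (-1.6137)) = 0.1465

c = 0.15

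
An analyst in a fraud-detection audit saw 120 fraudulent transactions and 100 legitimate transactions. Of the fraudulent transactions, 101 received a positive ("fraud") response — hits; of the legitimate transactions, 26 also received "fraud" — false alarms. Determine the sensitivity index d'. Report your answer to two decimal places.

H = 101/120 = 0.8417
FA = 26/100 = 0.2600
z(H) = z(0.8417) = 1.001
z(FA) = z(0.2600) = -0.643
d' = z(H) − z(FA) = 1.001 − (-0.643) = 1.644

d' = 1.64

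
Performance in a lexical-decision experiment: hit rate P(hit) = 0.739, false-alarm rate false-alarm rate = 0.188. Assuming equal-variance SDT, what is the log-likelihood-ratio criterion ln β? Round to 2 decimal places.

ln β = 0.19

z(0.739) = 0.640, z(0.188) = -0.885
ln β = −½·[z(H)² − z(FA)²] = −0.5 × (0.410 − 0.783) = 0.1865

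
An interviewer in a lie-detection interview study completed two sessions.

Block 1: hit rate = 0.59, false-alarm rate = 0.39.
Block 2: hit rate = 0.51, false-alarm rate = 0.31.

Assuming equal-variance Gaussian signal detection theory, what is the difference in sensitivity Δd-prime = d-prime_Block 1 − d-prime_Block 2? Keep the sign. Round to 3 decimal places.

Δd-prime = -0.014

Block 1: z(0.59) = 0.2275, z(0.39) = -0.2793, d' = 0.5068
Block 2: z(0.51) = 0.0251, z(0.31) = -0.4959, d' = 0.5210
Δd' = d'_Block 1 − d'_Block 2 = 0.5068 − 0.5210 = -0.0142
Block 2 has the higher sensitivity.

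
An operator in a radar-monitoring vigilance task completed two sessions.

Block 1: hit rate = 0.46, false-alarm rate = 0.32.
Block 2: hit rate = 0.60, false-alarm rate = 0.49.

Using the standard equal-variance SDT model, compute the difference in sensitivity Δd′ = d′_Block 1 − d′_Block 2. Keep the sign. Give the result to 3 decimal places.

Δd′ = 0.089

Block 1: z(0.46) = -0.1004, z(0.32) = -0.4677, d' = 0.3673
Block 2: z(0.60) = 0.2533, z(0.49) = -0.0251, d' = 0.2784
Δd' = d'_Block 1 − d'_Block 2 = 0.3673 − 0.2784 = 0.0889
Block 1 has the higher sensitivity.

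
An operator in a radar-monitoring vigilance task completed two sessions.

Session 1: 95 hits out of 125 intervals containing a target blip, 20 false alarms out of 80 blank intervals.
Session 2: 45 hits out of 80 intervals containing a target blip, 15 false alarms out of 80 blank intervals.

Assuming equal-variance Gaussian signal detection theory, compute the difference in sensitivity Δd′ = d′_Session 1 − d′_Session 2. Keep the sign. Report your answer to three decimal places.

Δd′ = 0.336

Session 1: z(0.7600) = 0.7063, z(0.2500) = -0.6745, d' = 1.3808
Session 2: z(0.5625) = 0.1573, z(0.1875) = -0.8871, d' = 1.0444
Δd' = d'_Session 1 − d'_Session 2 = 1.3808 − 1.0444 = 0.3364
Session 1 has the higher sensitivity.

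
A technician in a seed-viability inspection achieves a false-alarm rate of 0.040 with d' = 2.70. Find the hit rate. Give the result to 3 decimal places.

hit rate = 0.829

z(false-alarm rate) = z(0.040) = -1.7507
z(H) = z(FA) + d' = -1.7507 + 2.70 = 0.9493
hit rate = Φ(0.9493) = 0.8288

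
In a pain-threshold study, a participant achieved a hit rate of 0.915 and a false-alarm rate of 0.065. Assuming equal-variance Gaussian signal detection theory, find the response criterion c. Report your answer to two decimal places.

c = 0.07

z(H) = 1.3722
z(FA) = -1.5141
c = −½·[z(H) + z(FA)] = −0.5 × (1.3722 + (-1.5141)) = 0.07095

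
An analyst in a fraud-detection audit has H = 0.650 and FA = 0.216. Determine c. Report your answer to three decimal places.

z(0.650) = 0.3853, z(0.216) = -0.7858
c = −½·[z(H) + z(FA)] = −0.5 × (0.3853 + (-0.7858)) = 0.20025

c = 0.200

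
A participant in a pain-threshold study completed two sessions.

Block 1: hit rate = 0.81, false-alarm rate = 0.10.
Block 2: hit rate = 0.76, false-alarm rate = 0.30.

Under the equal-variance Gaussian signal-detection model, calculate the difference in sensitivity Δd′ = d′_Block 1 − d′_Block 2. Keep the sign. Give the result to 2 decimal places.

Block 1: z(0.81) = 0.878, z(0.10) = -1.282, d' = 2.160
Block 2: z(0.76) = 0.706, z(0.30) = -0.524, d' = 1.230
Δd' = d'_Block 1 − d'_Block 2 = 2.160 − 1.230 = 0.930
Block 1 has the higher sensitivity.

Δd′ = 0.93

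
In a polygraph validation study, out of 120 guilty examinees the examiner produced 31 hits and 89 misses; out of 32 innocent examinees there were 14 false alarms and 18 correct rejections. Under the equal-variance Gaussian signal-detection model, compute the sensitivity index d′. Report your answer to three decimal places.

H = 31/120 = 0.2583
FA = 14/32 = 0.4375
Φ⁻¹(H) = Φ⁻¹(0.2583) = -0.6486
Φ⁻¹(FA) = Φ⁻¹(0.4375) = -0.1573
d' = z(H) − z(FA) = -0.6486 − (-0.1573) = -0.4913

d′ = -0.491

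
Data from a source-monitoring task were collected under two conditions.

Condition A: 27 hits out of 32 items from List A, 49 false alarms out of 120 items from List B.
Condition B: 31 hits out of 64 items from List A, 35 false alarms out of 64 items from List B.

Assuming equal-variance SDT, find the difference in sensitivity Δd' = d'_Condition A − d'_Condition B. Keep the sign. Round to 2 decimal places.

Δd' = 1.40

Condition A: z(0.8438) = 1.010, z(0.4083) = -0.232, d' = 1.242
Condition B: z(0.4844) = -0.039, z(0.5469) = 0.118, d' = -0.157
Δd' = d'_Condition A − d'_Condition B = 1.242 − (-0.157) = 1.399
Condition A has the higher sensitivity.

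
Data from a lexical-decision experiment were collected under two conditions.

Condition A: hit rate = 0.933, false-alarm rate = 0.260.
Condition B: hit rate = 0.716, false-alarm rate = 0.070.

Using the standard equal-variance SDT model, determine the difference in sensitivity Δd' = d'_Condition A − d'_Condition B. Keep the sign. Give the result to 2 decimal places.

Condition A: z(0.933) = 1.499, z(0.260) = -0.643, d' = 2.142
Condition B: z(0.716) = 0.571, z(0.070) = -1.476, d' = 2.047
Δd' = d'_Condition A − d'_Condition B = 2.142 − 2.047 = 0.095
Condition A has the higher sensitivity.

Δd' = 0.10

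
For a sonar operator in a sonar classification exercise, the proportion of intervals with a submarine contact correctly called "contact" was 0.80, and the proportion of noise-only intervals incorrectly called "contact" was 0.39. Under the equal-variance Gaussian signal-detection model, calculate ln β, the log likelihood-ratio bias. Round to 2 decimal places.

Φ⁻¹(H) = 0.842
Φ⁻¹(FA) = -0.279
ln β = −½·[z(H)² − z(FA)²] = −0.5 × (0.709 − 0.078) = -0.3155

ln β = -0.32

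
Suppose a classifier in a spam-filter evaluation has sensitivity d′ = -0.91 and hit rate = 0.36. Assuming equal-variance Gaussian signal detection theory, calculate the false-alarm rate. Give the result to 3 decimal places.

false-alarm rate = 0.709

z(hit rate) = z(0.36) = -0.3585
z(FA) = z(H) − d' = -0.3585 − (-0.91) = 0.5515
false-alarm rate = Φ(0.5515) = 0.7094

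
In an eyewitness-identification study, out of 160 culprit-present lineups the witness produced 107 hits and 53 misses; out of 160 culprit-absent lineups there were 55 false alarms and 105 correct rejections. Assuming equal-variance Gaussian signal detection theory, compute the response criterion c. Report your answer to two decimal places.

c = -0.02

H = 107/160 = 0.6687
FA = 55/160 = 0.3438
Φ⁻¹(H) = Φ⁻¹(0.6687) = 0.436
Φ⁻¹(FA) = Φ⁻¹(0.3438) = -0.402
c = −½·[z(H) + z(FA)] = −0.5 × (0.436 + (-0.402)) = -0.017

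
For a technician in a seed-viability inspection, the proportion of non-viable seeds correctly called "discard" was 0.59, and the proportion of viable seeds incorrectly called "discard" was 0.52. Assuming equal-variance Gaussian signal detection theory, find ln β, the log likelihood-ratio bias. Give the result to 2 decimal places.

Φ⁻¹(0.59) = 0.228, Φ⁻¹(0.52) = 0.050
ln β = −½·[z(H)² − z(FA)²] = −0.5 × (0.052 − 0.003) = -0.0245

ln β = -0.02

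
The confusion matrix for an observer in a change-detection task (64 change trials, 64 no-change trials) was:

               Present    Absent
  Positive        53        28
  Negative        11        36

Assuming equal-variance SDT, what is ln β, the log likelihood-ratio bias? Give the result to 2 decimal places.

ln β = -0.44

H = 53/64 = 0.8281
FA = 28/64 = 0.4375
Φ⁻¹(H) = 0.947
Φ⁻¹(FA) = -0.157
ln β = −½·[z(H)² − z(FA)²] = −0.5 × (0.897 − 0.025) = -0.436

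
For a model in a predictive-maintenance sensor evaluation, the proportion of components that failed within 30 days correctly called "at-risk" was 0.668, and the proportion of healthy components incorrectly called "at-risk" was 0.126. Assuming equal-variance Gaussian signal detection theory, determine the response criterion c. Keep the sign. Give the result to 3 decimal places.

z(H) = z(0.668) = 0.4344
z(FA) = z(0.126) = -1.1455
c = −½·[z(H) + z(FA)] = −0.5 × (0.4344 + (-1.1455)) = 0.35555
c > 0: the model has a conservative response bias.

c = 0.356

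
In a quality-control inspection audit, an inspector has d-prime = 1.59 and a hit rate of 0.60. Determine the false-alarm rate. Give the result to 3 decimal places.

false-alarm rate = 0.091

z(hit rate) = z(0.60) = 0.2533
z(FA) = z(H) − d' = 0.2533 − 1.59 = -1.3367
false-alarm rate = Φ(-1.3367) = 0.0907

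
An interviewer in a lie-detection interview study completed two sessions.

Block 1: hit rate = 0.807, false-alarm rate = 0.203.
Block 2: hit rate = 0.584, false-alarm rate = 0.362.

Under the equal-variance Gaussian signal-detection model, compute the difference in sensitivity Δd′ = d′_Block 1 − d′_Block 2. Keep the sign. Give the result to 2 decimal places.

Δd′ = 1.13

Block 1: z(0.807) = 0.867, z(0.203) = -0.831, d' = 1.698
Block 2: z(0.584) = 0.212, z(0.362) = -0.353, d' = 0.565
Δd' = d'_Block 1 − d'_Block 2 = 1.698 − 0.565 = 1.133
Block 1 has the higher sensitivity.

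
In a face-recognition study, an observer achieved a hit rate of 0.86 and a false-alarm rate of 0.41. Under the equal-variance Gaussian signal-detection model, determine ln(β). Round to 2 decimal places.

z(H) = 1.080
z(FA) = -0.228
ln β = −½·[z(H)² − z(FA)²] = −0.5 × (1.166 − 0.052) = -0.557

ln β = -0.56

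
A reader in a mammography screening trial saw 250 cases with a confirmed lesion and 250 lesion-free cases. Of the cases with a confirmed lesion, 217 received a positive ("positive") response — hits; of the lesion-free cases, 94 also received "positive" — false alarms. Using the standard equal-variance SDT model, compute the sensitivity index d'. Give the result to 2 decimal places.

d' = 1.43

H = 217/250 = 0.8680
FA = 94/250 = 0.3760
z(H) = 1.1170
z(FA) = -0.3160
d' = z(H) − z(FA) = 1.1170 − (-0.3160) = 1.4330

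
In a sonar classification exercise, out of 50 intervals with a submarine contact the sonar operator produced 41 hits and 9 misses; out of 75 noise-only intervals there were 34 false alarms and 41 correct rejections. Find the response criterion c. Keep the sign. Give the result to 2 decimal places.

c = -0.40

H = 41/50 = 0.8200
FA = 34/75 = 0.4533
z(H) = z(0.8200) = 0.915
z(FA) = z(0.4533) = -0.117
c = −½·[z(H) + z(FA)] = −0.5 × (0.915 + (-0.117)) = -0.399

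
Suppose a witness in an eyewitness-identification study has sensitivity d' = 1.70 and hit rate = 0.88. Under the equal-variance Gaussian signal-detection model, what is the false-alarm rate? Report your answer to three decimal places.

z(hit rate) = z(0.88) = 1.1750
z(FA) = z(H) − d' = 1.1750 − 1.70 = -0.5250
false-alarm rate = Φ(-0.5250) = 0.2998

false-alarm rate = 0.300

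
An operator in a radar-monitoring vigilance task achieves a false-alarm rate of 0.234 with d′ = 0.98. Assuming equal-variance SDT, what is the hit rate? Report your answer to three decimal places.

hit rate = 0.600

z(false-alarm rate) = z(0.234) = -0.7257
z(H) = z(FA) + d' = -0.7257 + 0.98 = 0.2543
hit rate = Φ(0.2543) = 0.6004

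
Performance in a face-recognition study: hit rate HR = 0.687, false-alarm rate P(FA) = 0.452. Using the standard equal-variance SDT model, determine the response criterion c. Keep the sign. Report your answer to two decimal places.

Φ⁻¹(H) = Φ⁻¹(0.687) = 0.487
Φ⁻¹(FA) = Φ⁻¹(0.452) = -0.121
c = −½·[z(H) + z(FA)] = −0.5 × (0.487 + (-0.121)) = -0.183
c < 0: the observer has a liberal response bias.

c = -0.18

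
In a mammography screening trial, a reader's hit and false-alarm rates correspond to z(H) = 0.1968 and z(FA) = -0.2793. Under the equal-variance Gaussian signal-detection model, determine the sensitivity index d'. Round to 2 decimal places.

d' = z(H) − z(FA) = 0.1968 − (-0.2793) = 0.4761

d' = 0.48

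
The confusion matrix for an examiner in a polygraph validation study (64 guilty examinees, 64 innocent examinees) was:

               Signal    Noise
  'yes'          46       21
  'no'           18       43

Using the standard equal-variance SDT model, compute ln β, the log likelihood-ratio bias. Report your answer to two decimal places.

H = 46/64 = 0.7188
FA = 21/64 = 0.3281
Φ⁻¹(0.7188) = 0.579, Φ⁻¹(0.3281) = -0.445
ln β = −½·[z(H)² − z(FA)²] = −0.5 × (0.335 − 0.198) = -0.0685

ln β = -0.07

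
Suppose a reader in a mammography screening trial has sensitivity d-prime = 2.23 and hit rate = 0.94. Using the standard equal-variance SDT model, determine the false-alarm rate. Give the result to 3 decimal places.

z(hit rate) = z(0.94) = 1.5548
z(FA) = z(H) − d' = 1.5548 − 2.23 = -0.6752
false-alarm rate = Φ(-0.6752) = 0.2498

false-alarm rate = 0.250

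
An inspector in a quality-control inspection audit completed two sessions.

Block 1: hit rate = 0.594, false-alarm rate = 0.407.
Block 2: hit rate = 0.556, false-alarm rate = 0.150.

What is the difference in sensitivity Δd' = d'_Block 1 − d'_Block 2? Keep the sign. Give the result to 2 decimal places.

Δd' = -0.70

Block 1: z(0.594) = 0.238, z(0.407) = -0.235, d' = 0.473
Block 2: z(0.556) = 0.141, z(0.150) = -1.036, d' = 1.177
Δd' = d'_Block 1 − d'_Block 2 = 0.473 − 1.177 = -0.704
Block 2 has the higher sensitivity.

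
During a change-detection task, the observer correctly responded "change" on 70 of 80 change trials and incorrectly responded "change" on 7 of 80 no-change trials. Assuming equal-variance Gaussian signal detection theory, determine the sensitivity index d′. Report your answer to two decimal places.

d′ = 2.51

H = 70/80 = 0.8750
FA = 7/80 = 0.0875
z(H) = 1.150
z(FA) = -1.356
d' = z(H) − z(FA) = 1.150 − (-1.356) = 2.506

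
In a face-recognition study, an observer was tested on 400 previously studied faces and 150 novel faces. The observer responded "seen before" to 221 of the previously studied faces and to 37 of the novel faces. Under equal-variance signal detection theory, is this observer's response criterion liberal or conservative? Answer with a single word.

conservative

z(H) = 0.132, z(FA) = -0.685
c = −½·(z(H) + z(FA)) = 0.2765
c > 0 → conservative criterion (biased toward responding “no”).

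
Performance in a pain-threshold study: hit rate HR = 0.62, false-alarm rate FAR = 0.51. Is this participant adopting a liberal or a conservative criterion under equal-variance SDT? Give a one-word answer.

liberal

z(H) = 0.305, z(FA) = 0.025
c = −½·(z(H) + z(FA)) = -0.165
c < 0 → liberal criterion (biased toward responding “yes”).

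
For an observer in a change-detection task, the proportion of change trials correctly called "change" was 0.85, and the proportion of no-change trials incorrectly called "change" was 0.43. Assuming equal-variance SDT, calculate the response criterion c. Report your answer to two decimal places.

c = -0.43

z(H) = z(0.85) = 1.0364
z(FA) = z(0.43) = -0.1764
c = −½·[z(H) + z(FA)] = −0.5 × (1.0364 + (-0.1764)) = -0.4300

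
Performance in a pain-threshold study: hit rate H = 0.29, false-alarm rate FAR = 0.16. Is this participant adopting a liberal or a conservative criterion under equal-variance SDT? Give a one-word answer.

z(H) = -0.553, z(FA) = -0.994
c = −½·(z(H) + z(FA)) = 0.7735
c > 0 → conservative criterion (biased toward responding “no”).

conservative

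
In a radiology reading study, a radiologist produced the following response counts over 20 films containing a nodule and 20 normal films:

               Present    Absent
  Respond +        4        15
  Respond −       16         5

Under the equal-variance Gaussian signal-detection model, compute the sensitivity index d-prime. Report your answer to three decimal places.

H = 4/20 = 0.2000
FA = 15/20 = 0.7500
z(0.2000) = -0.8416, z(0.7500) = 0.6745
d' = z(H) − z(FA) = -0.8416 − 0.6745 = -1.5161

d-prime = -1.516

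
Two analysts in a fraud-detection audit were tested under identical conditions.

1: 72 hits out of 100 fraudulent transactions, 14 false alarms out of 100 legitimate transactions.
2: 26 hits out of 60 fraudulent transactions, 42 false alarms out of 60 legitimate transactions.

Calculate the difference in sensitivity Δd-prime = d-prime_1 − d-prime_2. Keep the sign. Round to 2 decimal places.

1: z(0.7200) = 0.583, z(0.1400) = -1.080, d' = 1.663
2: z(0.4333) = -0.168, z(0.7000) = 0.524, d' = -0.692
Δd' = d'_1 − d'_2 = 1.663 − (-0.692) = 2.355
1 has the higher sensitivity.

Δd-prime = 2.36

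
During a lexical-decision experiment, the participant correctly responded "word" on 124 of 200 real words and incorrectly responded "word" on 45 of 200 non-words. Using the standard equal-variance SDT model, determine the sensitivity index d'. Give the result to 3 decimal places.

d' = 1.061

H = 124/200 = 0.6200
FA = 45/200 = 0.2250
z(H) = z(0.6200) = 0.3055
z(FA) = z(0.2250) = -0.7554
d' = z(H) − z(FA) = 0.3055 − (-0.7554) = 1.0609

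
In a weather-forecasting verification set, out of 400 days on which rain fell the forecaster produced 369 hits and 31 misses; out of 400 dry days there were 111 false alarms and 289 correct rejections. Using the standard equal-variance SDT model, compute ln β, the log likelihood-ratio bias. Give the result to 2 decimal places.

H = 369/400 = 0.9225
FA = 111/400 = 0.2775
z(0.9225) = 1.422, z(0.2775) = -0.590
ln β = −½·[z(H)² − z(FA)²] = −0.5 × (2.022 − 0.348) = -0.837

ln β = -0.84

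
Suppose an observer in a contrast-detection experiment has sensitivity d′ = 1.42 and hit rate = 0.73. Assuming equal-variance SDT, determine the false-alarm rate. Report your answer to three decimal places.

false-alarm rate = 0.210

z(hit rate) = z(0.73) = 0.6128
z(FA) = z(H) − d' = 0.6128 − 1.42 = -0.8072
false-alarm rate = Φ(-0.8072) = 0.2098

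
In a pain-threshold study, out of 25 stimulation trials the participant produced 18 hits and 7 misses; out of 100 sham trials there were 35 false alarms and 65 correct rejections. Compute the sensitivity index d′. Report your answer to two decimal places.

d′ = 0.97

H = 18/25 = 0.7200
FA = 35/100 = 0.3500
z(H) = z(0.7200) = 0.583
z(FA) = z(0.3500) = -0.385
d' = z(H) − z(FA) = 0.583 − (-0.385) = 0.968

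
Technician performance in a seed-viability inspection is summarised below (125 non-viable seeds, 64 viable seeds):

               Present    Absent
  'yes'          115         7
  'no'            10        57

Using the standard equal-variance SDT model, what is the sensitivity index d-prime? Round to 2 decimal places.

d-prime = 2.63

H = 115/125 = 0.9200
FA = 7/64 = 0.1094
Φ⁻¹(0.9200) = 1.4051, Φ⁻¹(0.1094) = -1.2297
d' = z(H) − z(FA) = 1.4051 − (-1.2297) = 2.6348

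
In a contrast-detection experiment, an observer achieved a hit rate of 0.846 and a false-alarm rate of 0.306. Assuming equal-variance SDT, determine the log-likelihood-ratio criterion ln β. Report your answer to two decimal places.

z(H) = 1.019
z(FA) = -0.507
ln β = −½·[z(H)² − z(FA)²] = −0.5 × (1.038 − 0.257) = -0.3905

ln β = -0.39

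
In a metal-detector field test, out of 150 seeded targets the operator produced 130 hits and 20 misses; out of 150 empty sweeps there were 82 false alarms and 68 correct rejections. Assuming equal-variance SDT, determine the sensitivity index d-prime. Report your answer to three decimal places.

H = 130/150 = 0.8667
FA = 82/150 = 0.5467
z(H) = z(0.8667) = 1.1109
z(FA) = z(0.5467) = 0.1173
d' = z(H) − z(FA) = 1.1109 − 0.1173 = 0.9936

d-prime = 0.994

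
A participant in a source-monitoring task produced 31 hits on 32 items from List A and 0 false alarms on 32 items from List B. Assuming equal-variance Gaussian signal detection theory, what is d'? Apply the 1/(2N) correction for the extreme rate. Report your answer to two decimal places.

d' = 4.02

The false-alarm rate is 0/32 = 0, so apply the 1/(2N) correction: FA → 1/(2·32) = 0.01562.
z(H) = z(0.96875) = 1.863
z(FA) = z(0.01562) = -2.154
d' = 1.863 − (-2.154) = 4.017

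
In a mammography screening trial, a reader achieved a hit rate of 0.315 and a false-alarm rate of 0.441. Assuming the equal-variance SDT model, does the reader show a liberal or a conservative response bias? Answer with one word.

conservative

z(H) = -0.482, z(FA) = -0.148
c = −½·(z(H) + z(FA)) = 0.315
c > 0 → conservative criterion (biased toward responding “no”).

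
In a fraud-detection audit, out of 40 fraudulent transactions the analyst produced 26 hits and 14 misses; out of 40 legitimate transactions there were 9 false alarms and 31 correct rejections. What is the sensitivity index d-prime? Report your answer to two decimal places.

H = 26/40 = 0.6500
FA = 9/40 = 0.2250
Φ⁻¹(0.6500) = 0.3853, Φ⁻¹(0.2250) = -0.7554
d' = z(H) − z(FA) = 0.3853 − (-0.7554) = 1.1407

d-prime = 1.14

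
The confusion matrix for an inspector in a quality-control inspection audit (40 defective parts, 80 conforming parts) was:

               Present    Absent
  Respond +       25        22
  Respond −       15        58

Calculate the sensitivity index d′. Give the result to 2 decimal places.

d′ = 0.92

H = 25/40 = 0.6250
FA = 22/80 = 0.2750
Φ⁻¹(H) = 0.319
Φ⁻¹(FA) = -0.598
d' = z(H) − z(FA) = 0.319 − (-0.598) = 0.917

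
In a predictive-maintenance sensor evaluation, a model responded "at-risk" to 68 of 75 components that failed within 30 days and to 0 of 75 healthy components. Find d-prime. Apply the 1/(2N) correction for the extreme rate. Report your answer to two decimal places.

d-prime = 3.80

The false-alarm rate is 0/75 = 0, so apply the 1/(2N) correction: FA → 1/(2·75) = 0.00667.
z(H) = z(0.90667) = 1.321
z(FA) = z(0.00667) = -2.475
d' = 1.321 − (-2.475) = 3.796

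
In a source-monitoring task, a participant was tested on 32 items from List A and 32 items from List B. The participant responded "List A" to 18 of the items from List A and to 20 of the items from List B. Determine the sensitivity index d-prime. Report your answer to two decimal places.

H = 18/32 = 0.5625
FA = 20/32 = 0.6250
Φ⁻¹(H) = Φ⁻¹(0.5625) = 0.1573
Φ⁻¹(FA) = Φ⁻¹(0.6250) = 0.3186
d' = z(H) − z(FA) = 0.1573 − 0.3186 = -0.1613

d-prime = -0.16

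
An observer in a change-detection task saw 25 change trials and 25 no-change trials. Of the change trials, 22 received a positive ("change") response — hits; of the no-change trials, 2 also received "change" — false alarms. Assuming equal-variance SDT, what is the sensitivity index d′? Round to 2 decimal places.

d′ = 2.58

H = 22/25 = 0.8800
FA = 2/25 = 0.0800
z(0.8800) = 1.1750, z(0.0800) = -1.4051
d' = z(H) − z(FA) = 1.1750 − (-1.4051) = 2.5801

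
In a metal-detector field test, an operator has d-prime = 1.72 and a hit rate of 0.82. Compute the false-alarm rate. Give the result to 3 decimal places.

z(hit rate) = z(0.82) = 0.9154
z(FA) = z(H) − d' = 0.9154 − 1.72 = -0.8046
false-alarm rate = Φ(-0.8046) = 0.2105

false-alarm rate = 0.211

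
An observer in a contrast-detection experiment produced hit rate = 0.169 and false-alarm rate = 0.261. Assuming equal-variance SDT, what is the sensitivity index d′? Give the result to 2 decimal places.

d′ = -0.32

z(H) = z(0.169) = -0.958
z(FA) = z(0.261) = -0.640
d' = z(H) − z(FA) = -0.958 − (-0.640) = -0.318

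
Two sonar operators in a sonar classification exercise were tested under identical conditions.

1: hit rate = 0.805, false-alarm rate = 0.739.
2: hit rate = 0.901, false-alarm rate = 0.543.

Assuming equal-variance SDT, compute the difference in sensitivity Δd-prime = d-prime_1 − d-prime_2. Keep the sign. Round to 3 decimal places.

Δd-prime = -0.960

1: z(0.805) = 0.8596, z(0.739) = 0.6403, d' = 0.2193
2: z(0.901) = 1.2873, z(0.543) = 0.1080, d' = 1.1793
Δd' = d'_1 − d'_2 = 0.2193 − 1.1793 = -0.9600
2 has the higher sensitivity.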